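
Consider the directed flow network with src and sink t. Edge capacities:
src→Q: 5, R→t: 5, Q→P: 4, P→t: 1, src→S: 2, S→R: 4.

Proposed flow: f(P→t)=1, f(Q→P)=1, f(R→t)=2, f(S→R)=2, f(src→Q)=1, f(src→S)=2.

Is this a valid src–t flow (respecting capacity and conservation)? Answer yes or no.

Every edge has 0 ≤ f(e) ≤ cap(e).
At each intermediate node, inflow equals outflow.

Yes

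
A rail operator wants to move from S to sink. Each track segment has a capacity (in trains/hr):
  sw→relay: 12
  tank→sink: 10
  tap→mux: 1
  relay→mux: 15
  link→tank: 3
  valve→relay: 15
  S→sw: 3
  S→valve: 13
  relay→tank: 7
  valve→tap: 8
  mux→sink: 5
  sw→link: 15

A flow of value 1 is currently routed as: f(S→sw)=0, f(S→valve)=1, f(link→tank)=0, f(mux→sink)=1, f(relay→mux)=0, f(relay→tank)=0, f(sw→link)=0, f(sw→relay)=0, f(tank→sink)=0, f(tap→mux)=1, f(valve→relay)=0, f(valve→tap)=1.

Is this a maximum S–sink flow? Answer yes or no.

No

Residual path S→valve→relay→mux→sink has bottleneck 4 > 0.
Pushing 4 along it raises the flow to 5, so the given flow is not maximum.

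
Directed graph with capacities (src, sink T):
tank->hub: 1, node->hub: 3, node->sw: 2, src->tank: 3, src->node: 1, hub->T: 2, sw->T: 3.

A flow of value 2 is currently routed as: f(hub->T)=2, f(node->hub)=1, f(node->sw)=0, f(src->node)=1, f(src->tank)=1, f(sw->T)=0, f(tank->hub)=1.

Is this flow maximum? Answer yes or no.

Residual reachable from src: {src, tank}; T is not reachable.
Saturated cut: src->node, tank->hub with total capacity 2 = current flow value. Flow is maximum.

Yes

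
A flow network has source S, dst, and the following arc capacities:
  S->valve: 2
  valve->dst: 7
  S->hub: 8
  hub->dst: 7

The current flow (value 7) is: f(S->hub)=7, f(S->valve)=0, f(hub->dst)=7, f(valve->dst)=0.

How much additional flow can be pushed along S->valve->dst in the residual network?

Residual capacities along the path: S->valve: 2, valve->dst: 7.
Minimum is 2.

2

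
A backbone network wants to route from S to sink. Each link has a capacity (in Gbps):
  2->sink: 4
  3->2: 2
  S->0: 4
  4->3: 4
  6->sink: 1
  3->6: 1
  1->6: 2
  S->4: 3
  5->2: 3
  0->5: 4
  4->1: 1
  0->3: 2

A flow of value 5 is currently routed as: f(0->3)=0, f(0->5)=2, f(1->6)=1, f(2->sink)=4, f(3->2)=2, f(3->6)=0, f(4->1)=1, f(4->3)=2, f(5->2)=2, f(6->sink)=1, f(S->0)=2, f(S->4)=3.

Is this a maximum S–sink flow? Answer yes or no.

Yes

Residual reachable from S: {0, 1, 2, 3, 4, 5, 6, S}; sink is not reachable.
Saturated cut: 6->sink, 2->sink with total capacity 5 = current flow value. Flow is maximum.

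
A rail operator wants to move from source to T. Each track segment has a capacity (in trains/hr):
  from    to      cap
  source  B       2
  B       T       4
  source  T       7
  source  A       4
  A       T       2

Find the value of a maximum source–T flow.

11

Augment source->T: bottleneck 7. Total 7.
Augment source->A->T: bottleneck 2. Total 9.
Augment source->B->T: bottleneck 2. Total 11.
No augmenting path remains in the residual graph.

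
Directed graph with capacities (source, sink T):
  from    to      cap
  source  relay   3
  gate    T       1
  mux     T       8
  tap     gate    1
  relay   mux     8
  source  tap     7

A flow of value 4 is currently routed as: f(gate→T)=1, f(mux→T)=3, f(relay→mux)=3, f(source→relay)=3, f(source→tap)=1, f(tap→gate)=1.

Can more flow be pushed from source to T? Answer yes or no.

No

Residual reachable from source: {source, tap}; T is not reachable.
Saturated cut: tap→gate, source→relay with total capacity 4 = current flow value. Flow is maximum.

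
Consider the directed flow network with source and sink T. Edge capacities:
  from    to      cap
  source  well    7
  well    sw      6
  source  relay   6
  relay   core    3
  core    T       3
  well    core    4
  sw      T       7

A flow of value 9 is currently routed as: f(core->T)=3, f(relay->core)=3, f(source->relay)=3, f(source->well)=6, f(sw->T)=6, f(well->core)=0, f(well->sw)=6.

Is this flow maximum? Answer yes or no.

Yes

Residual reachable from source: {core, relay, source, well}; T is not reachable.
Saturated cut: well->sw, core->T with total capacity 9 = current flow value. Flow is maximum.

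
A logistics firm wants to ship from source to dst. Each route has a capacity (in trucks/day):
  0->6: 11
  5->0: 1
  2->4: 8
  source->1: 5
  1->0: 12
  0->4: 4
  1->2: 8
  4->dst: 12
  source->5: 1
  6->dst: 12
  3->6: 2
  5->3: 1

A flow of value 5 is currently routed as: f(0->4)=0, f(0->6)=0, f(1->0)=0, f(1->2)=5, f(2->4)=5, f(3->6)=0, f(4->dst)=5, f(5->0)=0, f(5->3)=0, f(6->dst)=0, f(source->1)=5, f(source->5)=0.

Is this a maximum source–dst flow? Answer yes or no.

No

Residual path source->5->0->4->dst has bottleneck 1 > 0.
Pushing 1 along it raises the flow to 6, so the given flow is not maximum.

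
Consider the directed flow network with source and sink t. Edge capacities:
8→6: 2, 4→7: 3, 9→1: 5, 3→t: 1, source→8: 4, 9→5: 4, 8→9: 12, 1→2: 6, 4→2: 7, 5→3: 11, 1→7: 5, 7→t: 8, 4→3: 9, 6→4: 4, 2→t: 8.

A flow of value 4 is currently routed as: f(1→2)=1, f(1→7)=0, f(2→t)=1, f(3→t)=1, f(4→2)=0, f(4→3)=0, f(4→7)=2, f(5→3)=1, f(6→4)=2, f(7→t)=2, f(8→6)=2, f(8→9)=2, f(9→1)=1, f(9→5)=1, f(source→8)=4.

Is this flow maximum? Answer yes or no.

Yes

Residual reachable from source: {source}; t is not reachable.
Saturated cut: source→8 with total capacity 4 = current flow value. Flow is maximum.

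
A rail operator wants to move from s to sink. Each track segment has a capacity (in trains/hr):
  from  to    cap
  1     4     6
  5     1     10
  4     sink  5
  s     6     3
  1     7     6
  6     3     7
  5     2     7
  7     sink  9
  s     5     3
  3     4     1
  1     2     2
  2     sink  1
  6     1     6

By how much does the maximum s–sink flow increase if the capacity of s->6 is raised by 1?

1

Original max flow = 6.
After raising cap(s->6), augmenting paths through that edge carry 1 more unit.
New max flow = 7. Increase = 1.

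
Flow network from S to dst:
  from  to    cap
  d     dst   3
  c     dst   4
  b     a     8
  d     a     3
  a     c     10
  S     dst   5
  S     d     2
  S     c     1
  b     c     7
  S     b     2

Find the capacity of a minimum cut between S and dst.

Max flow = 10 (via 4 augmenting paths).
In the residual at optimum, the set reachable from S is {S}.
Cut edges: S->d (cap 2), S->b (cap 2), S->c (cap 1), S->dst (cap 5). Sum = 10.

10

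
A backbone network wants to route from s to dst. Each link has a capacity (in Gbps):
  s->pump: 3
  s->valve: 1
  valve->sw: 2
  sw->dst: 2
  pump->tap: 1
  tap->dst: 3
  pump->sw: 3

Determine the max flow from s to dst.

Augment s->pump->tap->dst: bottleneck 1. Total 1.
Augment s->pump->sw->dst: bottleneck 2. Total 3.
No augmenting path remains in the residual graph.

3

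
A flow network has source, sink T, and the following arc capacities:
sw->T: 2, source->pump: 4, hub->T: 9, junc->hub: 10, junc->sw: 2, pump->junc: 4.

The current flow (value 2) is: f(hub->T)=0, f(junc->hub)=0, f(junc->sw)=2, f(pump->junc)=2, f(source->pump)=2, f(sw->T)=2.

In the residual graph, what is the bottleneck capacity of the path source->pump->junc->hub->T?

2

Residual capacities along the path: source->pump: 2, pump->junc: 2, junc->hub: 10, hub->T: 9.
Minimum is 2.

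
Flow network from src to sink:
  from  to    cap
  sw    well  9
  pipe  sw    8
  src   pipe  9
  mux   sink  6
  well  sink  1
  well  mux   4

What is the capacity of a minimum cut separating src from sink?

5

Max flow = 5 (via 2 augmenting paths).
In the residual at optimum, the set reachable from src is {pipe, src, sw, well}.
Cut edges: well→mux (cap 4), well→sink (cap 1). Sum = 5.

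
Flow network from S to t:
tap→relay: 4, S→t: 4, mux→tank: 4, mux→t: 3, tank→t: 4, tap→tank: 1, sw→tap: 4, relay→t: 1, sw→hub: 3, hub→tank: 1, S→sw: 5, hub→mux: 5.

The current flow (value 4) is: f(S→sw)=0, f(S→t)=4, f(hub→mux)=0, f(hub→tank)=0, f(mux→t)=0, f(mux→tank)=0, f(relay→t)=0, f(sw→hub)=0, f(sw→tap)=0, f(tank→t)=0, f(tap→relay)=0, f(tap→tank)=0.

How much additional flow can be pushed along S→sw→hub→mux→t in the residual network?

3

Residual capacities along the path: S→sw: 5, sw→hub: 3, hub→mux: 5, mux→t: 3.
Minimum is 3.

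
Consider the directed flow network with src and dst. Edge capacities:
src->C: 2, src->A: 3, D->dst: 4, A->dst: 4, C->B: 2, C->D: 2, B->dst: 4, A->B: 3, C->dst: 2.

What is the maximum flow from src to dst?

Augment src->C->dst: bottleneck 2. Total 2.
Augment src->A->dst: bottleneck 3. Total 5.
No augmenting path remains in the residual graph.

5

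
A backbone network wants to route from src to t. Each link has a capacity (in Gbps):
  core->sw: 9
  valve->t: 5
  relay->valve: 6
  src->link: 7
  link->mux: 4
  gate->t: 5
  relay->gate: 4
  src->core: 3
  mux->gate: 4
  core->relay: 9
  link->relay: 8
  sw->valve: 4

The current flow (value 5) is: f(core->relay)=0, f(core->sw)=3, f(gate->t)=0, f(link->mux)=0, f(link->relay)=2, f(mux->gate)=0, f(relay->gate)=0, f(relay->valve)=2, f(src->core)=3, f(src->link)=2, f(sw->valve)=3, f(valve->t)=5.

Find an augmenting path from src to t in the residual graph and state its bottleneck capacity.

src->link->relay->gate->t, bottleneck 4

Residual along src->link->relay->gate->t: src->link: 5, link->relay: 6, relay->gate: 4, gate->t: 5.
Bottleneck = min = 4.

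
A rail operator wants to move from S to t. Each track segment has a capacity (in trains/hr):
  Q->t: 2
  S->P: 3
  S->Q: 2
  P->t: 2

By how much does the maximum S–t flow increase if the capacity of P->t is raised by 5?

1

Original max flow = 4.
After raising cap(P->t), augmenting paths through that edge carry 1 more unit.
New max flow = 5. Increase = 1.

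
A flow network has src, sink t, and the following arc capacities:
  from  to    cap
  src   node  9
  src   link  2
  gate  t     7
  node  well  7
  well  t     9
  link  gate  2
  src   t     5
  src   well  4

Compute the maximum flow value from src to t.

Augment src→t: bottleneck 5. Total 5.
Augment src→well→t: bottleneck 4. Total 9.
Augment src→link→gate→t: bottleneck 2. Total 11.
Augment src→node→well→t: bottleneck 5. Total 16.
No augmenting path remains in the residual graph.

16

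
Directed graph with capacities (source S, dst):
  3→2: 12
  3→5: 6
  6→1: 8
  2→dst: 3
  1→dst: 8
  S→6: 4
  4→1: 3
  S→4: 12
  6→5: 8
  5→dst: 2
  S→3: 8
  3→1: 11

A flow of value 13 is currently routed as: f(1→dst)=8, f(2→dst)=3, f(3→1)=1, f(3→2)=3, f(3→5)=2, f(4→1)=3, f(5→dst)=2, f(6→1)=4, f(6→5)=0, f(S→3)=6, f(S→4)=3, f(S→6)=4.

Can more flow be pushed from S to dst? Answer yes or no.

Residual reachable from S: {1, 2, 3, 4, 5, 6, S}; dst is not reachable.
Saturated cut: 2→dst, 1→dst, 5→dst with total capacity 13 = current flow value. Flow is maximum.

No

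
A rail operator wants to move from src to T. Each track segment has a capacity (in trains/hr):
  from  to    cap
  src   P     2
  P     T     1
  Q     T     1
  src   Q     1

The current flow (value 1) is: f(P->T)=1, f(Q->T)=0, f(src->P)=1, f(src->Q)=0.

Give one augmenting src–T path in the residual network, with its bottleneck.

Residual along src->Q->T: src->Q: 1, Q->T: 1.
Bottleneck = min = 1.

src->Q->T, bottleneck 1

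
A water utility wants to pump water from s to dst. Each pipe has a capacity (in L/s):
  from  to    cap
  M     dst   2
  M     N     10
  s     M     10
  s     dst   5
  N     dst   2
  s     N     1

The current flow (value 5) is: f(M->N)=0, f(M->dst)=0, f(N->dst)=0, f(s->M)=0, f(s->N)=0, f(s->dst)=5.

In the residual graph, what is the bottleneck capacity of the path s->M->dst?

2

Residual capacities along the path: s->M: 10, M->dst: 2.
Minimum is 2.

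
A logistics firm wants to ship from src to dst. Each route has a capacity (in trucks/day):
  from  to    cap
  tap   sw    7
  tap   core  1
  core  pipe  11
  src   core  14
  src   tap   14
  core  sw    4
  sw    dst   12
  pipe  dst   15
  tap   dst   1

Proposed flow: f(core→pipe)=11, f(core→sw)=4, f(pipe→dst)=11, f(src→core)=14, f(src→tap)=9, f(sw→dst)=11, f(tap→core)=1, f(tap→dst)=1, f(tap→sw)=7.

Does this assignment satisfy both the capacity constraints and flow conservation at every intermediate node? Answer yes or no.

Every edge has 0 ≤ f(e) ≤ cap(e).
At each intermediate node, inflow equals outflow.

Yes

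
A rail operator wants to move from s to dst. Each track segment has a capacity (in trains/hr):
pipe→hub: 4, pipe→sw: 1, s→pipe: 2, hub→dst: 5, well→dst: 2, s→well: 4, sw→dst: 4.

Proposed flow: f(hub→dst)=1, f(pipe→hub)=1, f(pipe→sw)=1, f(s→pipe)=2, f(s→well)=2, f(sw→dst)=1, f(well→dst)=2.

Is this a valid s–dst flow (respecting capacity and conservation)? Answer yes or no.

Every edge has 0 ≤ f(e) ≤ cap(e).
At each intermediate node, inflow equals outflow.

Yes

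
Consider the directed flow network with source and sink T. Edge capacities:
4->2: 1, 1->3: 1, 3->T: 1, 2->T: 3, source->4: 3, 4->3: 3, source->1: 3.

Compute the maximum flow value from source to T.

Augment source->1->3->T: bottleneck 1. Total 1.
Augment source->4->2->T: bottleneck 1. Total 2.
No augmenting path remains in the residual graph.

2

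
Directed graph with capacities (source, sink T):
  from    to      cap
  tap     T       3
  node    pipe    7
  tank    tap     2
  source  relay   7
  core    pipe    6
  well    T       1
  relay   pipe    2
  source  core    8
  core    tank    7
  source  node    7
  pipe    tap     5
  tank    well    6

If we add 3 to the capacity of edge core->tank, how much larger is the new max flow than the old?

Original max flow = 4.
Edge core->tank does not cross the min cut (source side {core, node, pipe, relay, source, tank, tap, well}), so extra capacity there cannot help.
New max flow = 4. Increase = 0.

0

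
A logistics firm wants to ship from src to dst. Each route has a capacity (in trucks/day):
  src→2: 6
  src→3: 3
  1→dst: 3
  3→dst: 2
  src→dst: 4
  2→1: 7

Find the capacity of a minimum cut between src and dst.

Max flow = 9 (via 3 augmenting paths).
In the residual at optimum, the set reachable from src is {1, 2, 3, src}.
Cut edges: src→dst (cap 4), 1→dst (cap 3), 3→dst (cap 2). Sum = 9.

9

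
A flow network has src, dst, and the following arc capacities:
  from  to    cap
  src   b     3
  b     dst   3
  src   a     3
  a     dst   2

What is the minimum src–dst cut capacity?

5

Max flow = 5 (via 2 augmenting paths).
In the residual at optimum, the set reachable from src is {a, src}.
Cut edges: src->b (cap 3), a->dst (cap 2). Sum = 5.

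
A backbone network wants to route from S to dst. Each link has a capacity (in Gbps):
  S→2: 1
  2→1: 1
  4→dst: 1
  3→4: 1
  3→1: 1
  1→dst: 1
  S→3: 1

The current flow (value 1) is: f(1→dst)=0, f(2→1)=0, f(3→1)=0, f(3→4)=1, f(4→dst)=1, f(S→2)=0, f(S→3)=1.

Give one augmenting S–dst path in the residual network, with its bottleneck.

S→2→1→dst, bottleneck 1

Residual along S→2→1→dst: S→2: 1, 2→1: 1, 1→dst: 1.
Bottleneck = min = 1.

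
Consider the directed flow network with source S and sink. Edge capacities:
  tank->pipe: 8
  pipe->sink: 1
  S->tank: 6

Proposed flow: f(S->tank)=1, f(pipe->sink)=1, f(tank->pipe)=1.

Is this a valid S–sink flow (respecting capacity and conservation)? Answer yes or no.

Yes

Every edge has 0 ≤ f(e) ≤ cap(e).
At each intermediate node, inflow equals outflow.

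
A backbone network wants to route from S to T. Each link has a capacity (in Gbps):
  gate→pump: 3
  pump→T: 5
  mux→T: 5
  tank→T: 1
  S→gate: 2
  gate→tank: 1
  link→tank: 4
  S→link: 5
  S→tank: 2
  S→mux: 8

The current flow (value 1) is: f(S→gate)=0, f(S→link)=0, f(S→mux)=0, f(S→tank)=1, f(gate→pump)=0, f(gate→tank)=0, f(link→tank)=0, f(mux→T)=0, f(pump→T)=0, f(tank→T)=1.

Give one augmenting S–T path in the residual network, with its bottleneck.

Residual along S→mux→T: S→mux: 8, mux→T: 5.
Bottleneck = min = 5.

S→mux→T, bottleneck 5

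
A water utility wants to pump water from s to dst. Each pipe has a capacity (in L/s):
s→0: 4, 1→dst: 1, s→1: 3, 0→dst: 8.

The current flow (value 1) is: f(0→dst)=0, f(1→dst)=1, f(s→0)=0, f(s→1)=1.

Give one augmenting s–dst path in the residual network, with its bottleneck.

s→0→dst, bottleneck 4

Residual along s→0→dst: s→0: 4, 0→dst: 8.
Bottleneck = min = 4.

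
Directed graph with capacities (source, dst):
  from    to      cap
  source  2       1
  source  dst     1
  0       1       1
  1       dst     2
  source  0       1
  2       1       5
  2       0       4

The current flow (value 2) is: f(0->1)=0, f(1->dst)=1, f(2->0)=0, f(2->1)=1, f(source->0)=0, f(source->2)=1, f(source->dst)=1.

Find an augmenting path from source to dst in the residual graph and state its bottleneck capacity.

source->0->1->dst, bottleneck 1

Residual along source->0->1->dst: source->0: 1, 0->1: 1, 1->dst: 1.
Bottleneck = min = 1.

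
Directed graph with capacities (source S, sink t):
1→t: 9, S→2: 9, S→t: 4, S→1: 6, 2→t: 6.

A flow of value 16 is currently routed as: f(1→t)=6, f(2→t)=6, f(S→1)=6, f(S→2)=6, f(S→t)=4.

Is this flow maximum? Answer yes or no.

Yes

Residual reachable from S: {2, S}; t is not reachable.
Saturated cut: S→1, S→t, 2→t with total capacity 16 = current flow value. Flow is maximum.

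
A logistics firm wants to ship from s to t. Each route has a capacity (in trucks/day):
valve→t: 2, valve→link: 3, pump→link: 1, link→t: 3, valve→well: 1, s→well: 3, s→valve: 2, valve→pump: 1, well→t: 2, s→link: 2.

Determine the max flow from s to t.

6

Augment s→valve→t: bottleneck 2. Total 2.
Augment s→well→t: bottleneck 2. Total 4.
Augment s→link→t: bottleneck 2. Total 6.
No augmenting path remains in the residual graph.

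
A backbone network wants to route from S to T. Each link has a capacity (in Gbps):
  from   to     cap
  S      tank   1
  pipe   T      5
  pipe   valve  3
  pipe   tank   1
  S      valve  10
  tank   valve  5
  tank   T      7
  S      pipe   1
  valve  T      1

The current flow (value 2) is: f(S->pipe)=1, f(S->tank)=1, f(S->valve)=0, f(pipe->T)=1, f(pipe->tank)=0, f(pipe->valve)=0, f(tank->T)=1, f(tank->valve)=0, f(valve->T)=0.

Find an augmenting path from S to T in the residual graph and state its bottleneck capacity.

Residual along S->valve->T: S->valve: 10, valve->T: 1.
Bottleneck = min = 1.

S->valve->T, bottleneck 1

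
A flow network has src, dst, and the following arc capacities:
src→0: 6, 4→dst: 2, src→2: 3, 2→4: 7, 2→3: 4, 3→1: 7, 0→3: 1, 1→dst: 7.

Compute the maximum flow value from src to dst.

4

Augment src→2→4→dst: bottleneck 2. Total 2.
Augment src→0→3→1→dst: bottleneck 1. Total 3.
Augment src→2→3→1→dst: bottleneck 1. Total 4.
No augmenting path remains in the residual graph.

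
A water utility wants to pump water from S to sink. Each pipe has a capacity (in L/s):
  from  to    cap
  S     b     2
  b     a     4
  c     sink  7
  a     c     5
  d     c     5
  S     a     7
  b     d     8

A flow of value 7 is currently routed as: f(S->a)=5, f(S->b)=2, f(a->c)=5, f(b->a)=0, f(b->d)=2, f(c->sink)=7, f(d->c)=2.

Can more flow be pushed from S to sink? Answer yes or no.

No

Residual reachable from S: {S, a}; sink is not reachable.
Saturated cut: S->b, a->c with total capacity 7 = current flow value. Flow is maximum.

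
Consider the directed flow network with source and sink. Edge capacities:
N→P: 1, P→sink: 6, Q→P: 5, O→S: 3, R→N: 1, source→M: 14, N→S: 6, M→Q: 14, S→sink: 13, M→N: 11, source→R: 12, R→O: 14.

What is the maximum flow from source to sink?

15

Augment source→M→Q→P→sink: bottleneck 5. Total 5.
Augment source→M→N→P→sink: bottleneck 1. Total 6.
Augment source→M→N→S→sink: bottleneck 6. Total 12.
Augment source→R→O→S→sink: bottleneck 3. Total 15.
No augmenting path remains in the residual graph.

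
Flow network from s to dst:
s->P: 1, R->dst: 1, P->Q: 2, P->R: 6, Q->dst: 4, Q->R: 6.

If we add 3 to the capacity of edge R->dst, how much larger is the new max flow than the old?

Original max flow = 1.
Edge R->dst does not cross the min cut (source side {s}), so extra capacity there cannot help.
New max flow = 1. Increase = 0.

0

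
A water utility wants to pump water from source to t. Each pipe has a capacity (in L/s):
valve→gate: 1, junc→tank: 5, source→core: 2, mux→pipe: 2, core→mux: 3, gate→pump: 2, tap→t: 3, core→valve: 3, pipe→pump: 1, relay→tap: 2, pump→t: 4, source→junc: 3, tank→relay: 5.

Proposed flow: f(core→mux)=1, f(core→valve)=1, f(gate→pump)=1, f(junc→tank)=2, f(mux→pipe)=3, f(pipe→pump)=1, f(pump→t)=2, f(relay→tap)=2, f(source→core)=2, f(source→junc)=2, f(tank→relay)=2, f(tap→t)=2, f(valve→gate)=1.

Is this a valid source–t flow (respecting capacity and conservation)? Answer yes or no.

No

Capacity violated on mux→pipe: flow 3 > capacity 2.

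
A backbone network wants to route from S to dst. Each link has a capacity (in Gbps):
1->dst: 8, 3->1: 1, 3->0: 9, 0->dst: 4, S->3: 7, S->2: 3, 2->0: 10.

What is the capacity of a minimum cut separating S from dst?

Max flow = 5 (via 2 augmenting paths).
In the residual at optimum, the set reachable from S is {0, 2, 3, S}.
Cut edges: 3->1 (cap 1), 0->dst (cap 4). Sum = 5.

5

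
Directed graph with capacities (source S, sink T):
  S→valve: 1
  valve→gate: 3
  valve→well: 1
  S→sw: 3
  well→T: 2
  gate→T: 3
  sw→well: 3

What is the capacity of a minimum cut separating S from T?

3

Max flow = 3 (via 2 augmenting paths).
In the residual at optimum, the set reachable from S is {S, sw, well}.
Cut edges: S→valve (cap 1), well→T (cap 2). Sum = 3.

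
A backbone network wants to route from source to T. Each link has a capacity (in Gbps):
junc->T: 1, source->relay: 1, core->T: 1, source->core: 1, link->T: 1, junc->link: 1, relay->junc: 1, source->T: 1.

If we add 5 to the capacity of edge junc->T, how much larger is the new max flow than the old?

Original max flow = 3.
Edge junc->T does not cross the min cut (source side {source}), so extra capacity there cannot help.
New max flow = 3. Increase = 0.

0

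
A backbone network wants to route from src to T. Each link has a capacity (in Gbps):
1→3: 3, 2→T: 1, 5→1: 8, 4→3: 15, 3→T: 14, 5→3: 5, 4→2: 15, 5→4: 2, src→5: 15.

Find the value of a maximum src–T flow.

Augment src→5→3→T: bottleneck 5. Total 5.
Augment src→5→4→2→T: bottleneck 1. Total 6.
Augment src→5→4→3→T: bottleneck 1. Total 7.
Augment src→5→1→3→T: bottleneck 3. Total 10.
No augmenting path remains in the residual graph.

10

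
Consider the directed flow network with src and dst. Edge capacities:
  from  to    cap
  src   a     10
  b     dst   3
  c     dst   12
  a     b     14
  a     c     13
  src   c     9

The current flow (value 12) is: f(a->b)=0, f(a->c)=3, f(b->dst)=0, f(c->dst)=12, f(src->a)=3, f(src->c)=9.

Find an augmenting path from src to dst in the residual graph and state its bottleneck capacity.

src->a->b->dst, bottleneck 3

Residual along src->a->b->dst: src->a: 7, a->b: 14, b->dst: 3.
Bottleneck = min = 3.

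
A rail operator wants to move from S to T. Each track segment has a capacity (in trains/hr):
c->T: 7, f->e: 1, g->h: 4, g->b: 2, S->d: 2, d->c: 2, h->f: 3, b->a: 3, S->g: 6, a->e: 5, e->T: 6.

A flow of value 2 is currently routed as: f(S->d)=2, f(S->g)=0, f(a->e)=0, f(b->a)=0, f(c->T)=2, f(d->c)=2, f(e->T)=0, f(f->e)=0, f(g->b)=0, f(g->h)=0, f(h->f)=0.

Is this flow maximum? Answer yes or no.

No

Residual path S->g->b->a->e->T has bottleneck 2 > 0.
Pushing 2 along it raises the flow to 4, so the given flow is not maximum.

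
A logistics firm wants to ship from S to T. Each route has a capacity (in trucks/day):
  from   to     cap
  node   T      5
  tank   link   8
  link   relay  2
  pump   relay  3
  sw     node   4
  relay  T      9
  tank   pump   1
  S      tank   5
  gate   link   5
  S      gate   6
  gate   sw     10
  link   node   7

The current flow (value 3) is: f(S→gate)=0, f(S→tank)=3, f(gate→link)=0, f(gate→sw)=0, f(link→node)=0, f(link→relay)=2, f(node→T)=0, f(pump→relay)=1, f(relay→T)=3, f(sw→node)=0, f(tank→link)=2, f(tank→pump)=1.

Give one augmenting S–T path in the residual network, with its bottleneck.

S→tank→link→node→T, bottleneck 2

Residual along S→tank→link→node→T: S→tank: 2, tank→link: 6, link→node: 7, node→T: 5.
Bottleneck = min = 2.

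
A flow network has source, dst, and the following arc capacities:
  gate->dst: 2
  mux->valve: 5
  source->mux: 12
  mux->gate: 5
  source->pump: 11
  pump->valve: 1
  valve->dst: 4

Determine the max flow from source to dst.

6

Augment source->mux->gate->dst: bottleneck 2. Total 2.
Augment source->mux->valve->dst: bottleneck 4. Total 6.
No augmenting path remains in the residual graph.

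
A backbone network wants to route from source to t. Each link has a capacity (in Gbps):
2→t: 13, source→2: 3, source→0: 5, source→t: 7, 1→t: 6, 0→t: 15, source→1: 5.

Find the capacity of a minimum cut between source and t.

20

Max flow = 20 (via 4 augmenting paths).
In the residual at optimum, the set reachable from source is {source}.
Cut edges: source→0 (cap 5), source→2 (cap 3), source→1 (cap 5), source→t (cap 7). Sum = 20.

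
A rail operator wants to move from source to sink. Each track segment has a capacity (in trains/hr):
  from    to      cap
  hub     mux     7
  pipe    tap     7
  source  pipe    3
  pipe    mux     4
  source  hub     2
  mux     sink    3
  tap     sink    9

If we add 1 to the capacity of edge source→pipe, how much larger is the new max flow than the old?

1

Original max flow = 5.
After raising cap(source→pipe), augmenting paths through that edge carry 1 more unit.
New max flow = 6. Increase = 1.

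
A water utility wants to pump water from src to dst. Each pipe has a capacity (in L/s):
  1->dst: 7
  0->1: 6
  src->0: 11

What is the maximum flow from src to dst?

6

Augment src->0->1->dst: bottleneck 6. Total 6.
No augmenting path remains in the residual graph.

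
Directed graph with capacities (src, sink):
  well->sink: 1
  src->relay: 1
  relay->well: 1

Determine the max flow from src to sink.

Augment src->relay->well->sink: bottleneck 1. Total 1.
No augmenting path remains in the residual graph.

1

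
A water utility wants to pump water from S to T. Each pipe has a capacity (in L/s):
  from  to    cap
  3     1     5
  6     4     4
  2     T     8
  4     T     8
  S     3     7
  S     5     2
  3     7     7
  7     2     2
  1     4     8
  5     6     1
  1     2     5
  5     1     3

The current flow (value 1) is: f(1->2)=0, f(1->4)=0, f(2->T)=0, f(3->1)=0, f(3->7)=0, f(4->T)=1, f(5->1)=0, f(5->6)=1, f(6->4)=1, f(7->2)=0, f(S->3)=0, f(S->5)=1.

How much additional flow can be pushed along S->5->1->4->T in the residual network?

Residual capacities along the path: S->5: 1, 5->1: 3, 1->4: 8, 4->T: 7.
Minimum is 1.

1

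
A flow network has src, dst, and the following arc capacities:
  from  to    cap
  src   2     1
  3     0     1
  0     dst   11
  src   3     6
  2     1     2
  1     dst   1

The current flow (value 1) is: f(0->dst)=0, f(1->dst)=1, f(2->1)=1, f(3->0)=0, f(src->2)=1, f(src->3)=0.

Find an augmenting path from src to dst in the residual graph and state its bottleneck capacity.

src->3->0->dst, bottleneck 1

Residual along src->3->0->dst: src->3: 6, 3->0: 1, 0->dst: 11.
Bottleneck = min = 1.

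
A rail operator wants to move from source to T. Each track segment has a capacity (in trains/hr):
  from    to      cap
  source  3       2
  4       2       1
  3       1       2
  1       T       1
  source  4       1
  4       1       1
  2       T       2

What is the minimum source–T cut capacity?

2

Max flow = 2 (via 2 augmenting paths).
In the residual at optimum, the set reachable from source is {1, 3, source}.
Cut edges: source->4 (cap 1), 1->T (cap 1). Sum = 2.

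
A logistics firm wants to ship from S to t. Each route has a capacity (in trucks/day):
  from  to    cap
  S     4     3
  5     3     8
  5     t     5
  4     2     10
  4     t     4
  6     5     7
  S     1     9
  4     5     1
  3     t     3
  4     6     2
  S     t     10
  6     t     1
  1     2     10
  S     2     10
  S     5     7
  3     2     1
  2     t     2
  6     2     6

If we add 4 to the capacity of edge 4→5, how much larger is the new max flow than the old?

0

Original max flow = 22.
Edge 4→5 does not cross the min cut (source side {1, 2, S}), so extra capacity there cannot help.
New max flow = 22. Increase = 0.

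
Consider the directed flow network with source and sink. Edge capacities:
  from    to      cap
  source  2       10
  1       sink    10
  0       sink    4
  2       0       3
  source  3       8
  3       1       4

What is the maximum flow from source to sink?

7

Augment source→2→0→sink: bottleneck 3. Total 3.
Augment source→3→1→sink: bottleneck 4. Total 7.
No augmenting path remains in the residual graph.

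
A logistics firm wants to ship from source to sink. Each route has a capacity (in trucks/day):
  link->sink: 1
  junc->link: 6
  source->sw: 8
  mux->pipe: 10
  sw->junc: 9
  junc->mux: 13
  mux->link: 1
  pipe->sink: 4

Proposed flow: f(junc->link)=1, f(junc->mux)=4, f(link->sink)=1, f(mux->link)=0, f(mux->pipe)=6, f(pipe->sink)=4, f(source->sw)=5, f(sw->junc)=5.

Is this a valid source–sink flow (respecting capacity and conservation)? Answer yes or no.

No

Conservation fails at mux: inflow 4 ≠ outflow 6.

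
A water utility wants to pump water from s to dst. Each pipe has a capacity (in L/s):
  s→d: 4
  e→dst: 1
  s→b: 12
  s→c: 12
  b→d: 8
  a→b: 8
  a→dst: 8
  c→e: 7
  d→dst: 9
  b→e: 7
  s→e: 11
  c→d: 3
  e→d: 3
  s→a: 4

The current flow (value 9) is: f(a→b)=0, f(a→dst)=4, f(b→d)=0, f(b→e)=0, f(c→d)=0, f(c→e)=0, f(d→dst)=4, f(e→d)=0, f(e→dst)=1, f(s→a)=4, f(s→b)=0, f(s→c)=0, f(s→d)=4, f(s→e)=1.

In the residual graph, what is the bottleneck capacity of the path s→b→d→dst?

5

Residual capacities along the path: s→b: 12, b→d: 8, d→dst: 5.
Minimum is 5.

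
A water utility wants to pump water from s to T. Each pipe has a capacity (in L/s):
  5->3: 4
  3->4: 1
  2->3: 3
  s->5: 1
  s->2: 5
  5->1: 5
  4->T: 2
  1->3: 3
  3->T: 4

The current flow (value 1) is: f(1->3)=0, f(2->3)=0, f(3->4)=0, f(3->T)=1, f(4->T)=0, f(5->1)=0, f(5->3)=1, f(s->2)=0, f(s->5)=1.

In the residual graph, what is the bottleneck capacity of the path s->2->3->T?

3

Residual capacities along the path: s->2: 5, 2->3: 3, 3->T: 3.
Minimum is 3.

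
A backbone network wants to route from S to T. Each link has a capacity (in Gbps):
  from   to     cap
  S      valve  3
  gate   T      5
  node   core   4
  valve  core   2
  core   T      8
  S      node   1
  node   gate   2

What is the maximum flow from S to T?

Augment S->node->gate->T: bottleneck 1. Total 1.
Augment S->valve->core->T: bottleneck 2. Total 3.
No augmenting path remains in the residual graph.

3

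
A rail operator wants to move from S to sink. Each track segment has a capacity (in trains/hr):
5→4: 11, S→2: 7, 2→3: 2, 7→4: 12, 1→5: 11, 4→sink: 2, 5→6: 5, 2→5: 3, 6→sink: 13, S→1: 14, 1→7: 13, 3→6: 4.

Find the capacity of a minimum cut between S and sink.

9

Max flow = 9 (via 3 augmenting paths).
In the residual at optimum, the set reachable from S is {1, 2, 4, 5, 7, S}.
Cut edges: 2→3 (cap 2), 5→6 (cap 5), 4→sink (cap 2). Sum = 9.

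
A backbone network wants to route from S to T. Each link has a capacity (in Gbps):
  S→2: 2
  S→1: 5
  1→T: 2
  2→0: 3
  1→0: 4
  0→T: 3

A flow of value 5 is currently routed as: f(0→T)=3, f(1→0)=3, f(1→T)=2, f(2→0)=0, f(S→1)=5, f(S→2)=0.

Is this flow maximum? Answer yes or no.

Residual reachable from S: {0, 1, 2, S}; T is not reachable.
Saturated cut: 1→T, 0→T with total capacity 5 = current flow value. Flow is maximum.

Yes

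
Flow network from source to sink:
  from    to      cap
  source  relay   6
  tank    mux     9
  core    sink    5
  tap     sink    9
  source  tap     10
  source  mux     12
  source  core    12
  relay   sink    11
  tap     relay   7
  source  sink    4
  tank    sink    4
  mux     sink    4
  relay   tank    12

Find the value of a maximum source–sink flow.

Augment source→sink: bottleneck 4. Total 4.
Augment source→tap→sink: bottleneck 9. Total 13.
Augment source→relay→sink: bottleneck 6. Total 19.
Augment source→mux→sink: bottleneck 4. Total 23.
Augment source→core→sink: bottleneck 5. Total 28.
Augment source→tap→relay→sink: bottleneck 1. Total 29.
No augmenting path remains in the residual graph.

29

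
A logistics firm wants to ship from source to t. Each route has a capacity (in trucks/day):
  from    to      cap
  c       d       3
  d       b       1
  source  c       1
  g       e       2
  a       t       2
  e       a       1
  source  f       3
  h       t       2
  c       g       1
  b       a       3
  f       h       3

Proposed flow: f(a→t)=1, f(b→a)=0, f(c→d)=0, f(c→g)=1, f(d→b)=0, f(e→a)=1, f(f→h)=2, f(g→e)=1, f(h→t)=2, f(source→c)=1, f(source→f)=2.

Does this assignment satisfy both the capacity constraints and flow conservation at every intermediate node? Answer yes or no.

Every edge has 0 ≤ f(e) ≤ cap(e).
At each intermediate node, inflow equals outflow.

Yes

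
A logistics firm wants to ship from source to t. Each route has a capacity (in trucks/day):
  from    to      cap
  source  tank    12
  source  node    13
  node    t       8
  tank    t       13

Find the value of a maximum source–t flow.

Augment source→tank→t: bottleneck 12. Total 12.
Augment source→node→t: bottleneck 8. Total 20.
No augmenting path remains in the residual graph.

20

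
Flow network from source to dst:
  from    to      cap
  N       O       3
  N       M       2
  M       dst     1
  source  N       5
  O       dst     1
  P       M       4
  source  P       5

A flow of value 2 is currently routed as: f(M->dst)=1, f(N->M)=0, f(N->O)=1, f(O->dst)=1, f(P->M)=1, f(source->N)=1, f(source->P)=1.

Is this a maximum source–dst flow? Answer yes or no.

Residual reachable from source: {M, N, O, P, source}; dst is not reachable.
Saturated cut: M->dst, O->dst with total capacity 2 = current flow value. Flow is maximum.

Yes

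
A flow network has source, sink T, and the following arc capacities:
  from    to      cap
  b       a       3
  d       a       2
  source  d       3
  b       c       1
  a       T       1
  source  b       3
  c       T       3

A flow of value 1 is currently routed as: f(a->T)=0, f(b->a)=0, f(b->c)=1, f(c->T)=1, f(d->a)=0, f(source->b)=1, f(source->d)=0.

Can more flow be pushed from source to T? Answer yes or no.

Yes

Residual path source->b->a->T has bottleneck 1 > 0.
Pushing 1 along it raises the flow to 2, so the given flow is not maximum.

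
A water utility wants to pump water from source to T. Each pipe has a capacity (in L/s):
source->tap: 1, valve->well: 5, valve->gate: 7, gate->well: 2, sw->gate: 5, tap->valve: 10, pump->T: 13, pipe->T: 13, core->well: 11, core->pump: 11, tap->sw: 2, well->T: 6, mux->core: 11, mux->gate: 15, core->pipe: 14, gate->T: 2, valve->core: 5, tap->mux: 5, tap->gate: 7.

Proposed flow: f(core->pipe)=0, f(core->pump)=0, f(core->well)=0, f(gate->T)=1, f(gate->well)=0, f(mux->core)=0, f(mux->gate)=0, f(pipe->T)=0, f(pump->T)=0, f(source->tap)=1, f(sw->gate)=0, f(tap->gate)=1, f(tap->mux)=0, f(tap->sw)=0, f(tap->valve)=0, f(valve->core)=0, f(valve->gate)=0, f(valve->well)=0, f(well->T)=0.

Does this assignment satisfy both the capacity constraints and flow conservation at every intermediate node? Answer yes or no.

Yes

Every edge has 0 ≤ f(e) ≤ cap(e).
At each intermediate node, inflow equals outflow.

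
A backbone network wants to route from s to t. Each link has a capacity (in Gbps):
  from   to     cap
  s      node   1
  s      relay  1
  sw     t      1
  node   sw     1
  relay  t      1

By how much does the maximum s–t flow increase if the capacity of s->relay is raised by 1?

Original max flow = 2.
Even with extra capacity on s->relay, another cut of capacity 2 remains binding.
New max flow = 2. Increase = 0.

0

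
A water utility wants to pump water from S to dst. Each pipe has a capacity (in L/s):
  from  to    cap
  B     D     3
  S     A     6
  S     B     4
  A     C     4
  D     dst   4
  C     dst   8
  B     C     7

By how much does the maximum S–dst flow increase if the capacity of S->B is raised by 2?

Original max flow = 8.
After raising cap(S->B), augmenting paths through that edge carry 2 more units.
New max flow = 10. Increase = 2.

2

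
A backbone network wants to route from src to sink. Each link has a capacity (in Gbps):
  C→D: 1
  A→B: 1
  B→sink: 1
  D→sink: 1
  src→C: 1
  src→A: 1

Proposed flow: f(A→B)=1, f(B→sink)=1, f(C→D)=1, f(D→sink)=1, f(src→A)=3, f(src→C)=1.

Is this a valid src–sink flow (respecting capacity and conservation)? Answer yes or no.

Capacity violated on src→A: flow 3 > capacity 1.

No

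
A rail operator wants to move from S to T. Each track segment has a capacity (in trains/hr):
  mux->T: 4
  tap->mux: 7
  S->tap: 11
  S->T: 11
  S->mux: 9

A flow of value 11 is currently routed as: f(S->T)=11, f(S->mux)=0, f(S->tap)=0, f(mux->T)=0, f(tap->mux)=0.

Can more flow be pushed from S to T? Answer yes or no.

Yes

Residual path S->mux->T has bottleneck 4 > 0.
Pushing 4 along it raises the flow to 15, so the given flow is not maximum.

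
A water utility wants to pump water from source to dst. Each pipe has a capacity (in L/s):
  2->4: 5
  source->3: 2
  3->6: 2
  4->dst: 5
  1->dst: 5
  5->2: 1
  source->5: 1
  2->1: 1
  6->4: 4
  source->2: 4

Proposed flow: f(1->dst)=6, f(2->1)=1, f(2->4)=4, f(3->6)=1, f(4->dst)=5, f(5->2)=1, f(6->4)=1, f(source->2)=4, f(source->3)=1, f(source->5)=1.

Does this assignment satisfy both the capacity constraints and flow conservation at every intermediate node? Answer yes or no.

Capacity violated on 1->dst: flow 6 > capacity 5.

No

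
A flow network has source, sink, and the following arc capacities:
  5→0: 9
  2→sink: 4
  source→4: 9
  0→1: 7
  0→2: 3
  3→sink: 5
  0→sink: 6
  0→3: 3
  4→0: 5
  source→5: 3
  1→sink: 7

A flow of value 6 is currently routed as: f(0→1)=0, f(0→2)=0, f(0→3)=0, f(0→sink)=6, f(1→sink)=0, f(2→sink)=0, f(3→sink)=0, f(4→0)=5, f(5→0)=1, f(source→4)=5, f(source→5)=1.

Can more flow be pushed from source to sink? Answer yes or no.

Residual path source→5→0→1→sink has bottleneck 2 > 0.
Pushing 2 along it raises the flow to 8, so the given flow is not maximum.

Yes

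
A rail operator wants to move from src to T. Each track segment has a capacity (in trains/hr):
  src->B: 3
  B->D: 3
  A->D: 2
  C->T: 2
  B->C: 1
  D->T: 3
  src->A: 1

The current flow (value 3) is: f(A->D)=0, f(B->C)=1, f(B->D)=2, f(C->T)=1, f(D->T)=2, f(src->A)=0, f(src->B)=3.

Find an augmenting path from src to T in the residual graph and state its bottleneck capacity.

src->A->D->T, bottleneck 1

Residual along src->A->D->T: src->A: 1, A->D: 2, D->T: 1.
Bottleneck = min = 1.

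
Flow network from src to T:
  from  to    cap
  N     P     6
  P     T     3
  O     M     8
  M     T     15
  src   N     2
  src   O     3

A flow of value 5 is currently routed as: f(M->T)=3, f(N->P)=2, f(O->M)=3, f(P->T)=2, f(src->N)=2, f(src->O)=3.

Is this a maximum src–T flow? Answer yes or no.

Residual reachable from src: {src}; T is not reachable.
Saturated cut: src->N, src->O with total capacity 5 = current flow value. Flow is maximum.

Yes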